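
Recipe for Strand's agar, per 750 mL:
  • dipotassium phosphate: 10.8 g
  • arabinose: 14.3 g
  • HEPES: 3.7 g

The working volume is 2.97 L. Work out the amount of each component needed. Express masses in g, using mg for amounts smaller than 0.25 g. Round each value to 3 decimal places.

Ratio of target to recipe volume: 2970 / 750 = 3.96.
dipotassium phosphate: 10.8 g × (2970 mL / 750 mL) = 42.768 g
arabinose: 14.3 g × (2970 mL / 750 mL) = 56.628 g
HEPES: 3.7 g × (2970 mL / 750 mL) = 14.652 g

dipotassium phosphate 42.768 g; arabinose 56.628 g; HEPES 14.652 g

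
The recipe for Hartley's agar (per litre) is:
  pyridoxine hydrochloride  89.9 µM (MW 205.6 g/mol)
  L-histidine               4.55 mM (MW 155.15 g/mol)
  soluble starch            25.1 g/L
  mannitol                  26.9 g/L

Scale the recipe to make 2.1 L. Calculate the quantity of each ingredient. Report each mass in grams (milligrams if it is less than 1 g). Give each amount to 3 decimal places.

pyridoxine hydrochloride 38.815 mg; L-histidine 1.482 g; soluble starch 52.710 g; mannitol 56.490 g

Scale factor relative to 1 L: 2.1.
pyridoxine hydrochloride: 89.9 µmol/L × 205.6 g/mol × 2.1 L ÷ 1000 = 38.815 mg
L-histidine: 4.55 mmol/L × 155.15 g/mol × 2.1 L ÷ 1000 = 1.482 g
soluble starch: 25.1 g/L × 2.1 L = 52.710 g
mannitol: 26.9 g/L × 2.1 L = 56.490 g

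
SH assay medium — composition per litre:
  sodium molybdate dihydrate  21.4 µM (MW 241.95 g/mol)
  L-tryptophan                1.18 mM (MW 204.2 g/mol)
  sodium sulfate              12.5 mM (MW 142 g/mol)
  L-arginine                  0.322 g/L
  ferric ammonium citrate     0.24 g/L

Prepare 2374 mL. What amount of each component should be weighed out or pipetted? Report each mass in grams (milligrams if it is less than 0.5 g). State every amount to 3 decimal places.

Target volume = 2374 mL = 2.374 L.
sodium molybdate dihydrate: 21.4 µmol/L × 241.95 g/mol × 2.374 L ÷ 1000 = 12.292 mg
L-tryptophan: 1.18 mmol/L × 204.2 g/mol × 2.374 L ÷ 1000 = 0.572 g
sodium sulfate: 12.5 mmol/L × 142 g/mol × 2.374 L ÷ 1000 = 4.214 g
L-arginine: 0.322 g/L × 2.374 L = 0.764 g
ferric ammonium citrate: 0.24 g/L × 2.374 L = 0.570 g

sodium molybdate dihydrate 12.292 mg; L-tryptophan 0.572 g; sodium sulfate 4.214 g; L-arginine 0.764 g; ferric ammonium citrate 0.570 g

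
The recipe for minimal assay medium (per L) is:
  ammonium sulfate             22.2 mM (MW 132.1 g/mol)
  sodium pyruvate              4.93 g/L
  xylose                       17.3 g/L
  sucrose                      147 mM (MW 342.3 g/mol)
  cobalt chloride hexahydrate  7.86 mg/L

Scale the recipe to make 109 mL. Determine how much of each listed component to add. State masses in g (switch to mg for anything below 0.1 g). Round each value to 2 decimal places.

ammonium sulfate 0.32 g; sodium pyruvate 0.54 g; xylose 1.89 g; sucrose 5.48 g; cobalt chloride hexahydrate 0.86 mg

Target volume = 109 mL = 0.109 L.
ammonium sulfate: 22.2 mmol/L × 132.1 g/mol × 0.109 L ÷ 1000 = 0.32 g
sodium pyruvate: 4.93 g/L × 0.109 L = 0.54 g
xylose: 17.3 g/L × 0.109 L = 1.89 g
sucrose: 147 mmol/L × 342.3 g/mol × 0.109 L ÷ 1000 = 5.48 g
cobalt chloride hexahydrate: 7.86 mg/L × 0.109 L = 0.86 mg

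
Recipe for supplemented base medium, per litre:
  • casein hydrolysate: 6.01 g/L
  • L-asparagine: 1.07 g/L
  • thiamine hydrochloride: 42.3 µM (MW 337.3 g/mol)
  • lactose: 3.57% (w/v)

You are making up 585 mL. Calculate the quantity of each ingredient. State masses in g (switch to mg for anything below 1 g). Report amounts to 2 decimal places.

casein hydrolysate 3.52 g; L-asparagine 625.95 mg; thiamine hydrochloride 8.35 mg; lactose 20.88 g

Working volume: 585 mL = 0.585 L.
casein hydrolysate: 6.01 g/L × 0.585 L = 3.52 g
L-asparagine: 1.07 g/L × 0.585 L = 0.62595 g = 625.95 mg
thiamine hydrochloride: 42.3 µmol/L × 337.3 g/mol × 0.585 L ÷ 1000 = 8.35 mg
lactose: 3.57% w/v = 35.7 g/L → 35.7 × 0.585 L = 20.88 g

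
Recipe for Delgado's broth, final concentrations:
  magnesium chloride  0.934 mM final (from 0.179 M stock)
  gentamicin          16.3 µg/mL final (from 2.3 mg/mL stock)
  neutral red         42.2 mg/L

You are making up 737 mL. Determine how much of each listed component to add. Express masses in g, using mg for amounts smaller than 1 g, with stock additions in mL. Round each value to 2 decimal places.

Target volume = 737 mL = 0.737 L.
magnesium chloride: V = C2·V2/C1 = 0.934 mM × 737 mL ÷ 179 mM = 3.85 mL
gentamicin: V = C2·V2/C1 = 16.3 µg/mL × 737 mL ÷ 2300 µg/mL = 5.22 mL
neutral red: 42.2 mg/L × 0.737 L = 31.10 mg

magnesium chloride 3.85 mL; gentamicin 5.22 mL; neutral red 31.10 mg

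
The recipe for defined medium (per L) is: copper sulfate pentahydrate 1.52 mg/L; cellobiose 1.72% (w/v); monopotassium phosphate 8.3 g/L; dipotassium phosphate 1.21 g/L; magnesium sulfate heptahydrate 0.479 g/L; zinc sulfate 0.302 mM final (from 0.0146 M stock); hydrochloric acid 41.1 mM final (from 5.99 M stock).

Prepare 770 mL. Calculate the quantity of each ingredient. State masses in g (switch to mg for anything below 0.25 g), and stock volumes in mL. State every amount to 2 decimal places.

Scale factor relative to 1 L: 0.77.
copper sulfate pentahydrate: 1.52 mg/L × 0.77 L = 1.17 mg
cellobiose: 1.72 g per 100 mL × 770 mL ÷ 100 = 13.24 g
monopotassium phosphate: 8.3 g/L × 0.77 L = 6.39 g
dipotassium phosphate: 1.21 g/L × 0.77 L = 0.93 g
magnesium sulfate heptahydrate: 0.479 g/L × 0.77 L = 0.37 g
zinc sulfate: V = C2·V2/C1 = 0.302 mM × 770 mL ÷ 14.6 mM = 15.93 mL
hydrochloric acid: dilute stock: 41.1 mM × 770 mL ÷ 5990 mM = 5.28 mL

copper sulfate pentahydrate 1.17 mg; cellobiose 13.24 g; monopotassium phosphate 6.39 g; dipotassium phosphate 0.93 g; magnesium sulfate heptahydrate 0.37 g; zinc sulfate 15.93 mL; hydrochloric acid 5.28 mL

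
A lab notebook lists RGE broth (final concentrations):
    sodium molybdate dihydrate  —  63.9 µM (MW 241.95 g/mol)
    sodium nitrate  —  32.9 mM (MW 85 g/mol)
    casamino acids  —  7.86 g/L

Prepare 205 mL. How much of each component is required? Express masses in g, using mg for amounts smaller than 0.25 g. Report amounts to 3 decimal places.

sodium molybdate dihydrate 3.169 mg; sodium nitrate 0.573 g; casamino acids 1.611 g

Scale factor relative to 1 L: 0.205.
sodium molybdate dihydrate: 63.9 µmol/L × 241.95 g/mol × 0.205 L ÷ 1000 = 3.169 mg
sodium nitrate: 32.9 mmol/L × 85 g/mol × 0.205 L ÷ 1000 = 0.573 g
casamino acids: 7.86 g/L × 0.205 L = 1.611 g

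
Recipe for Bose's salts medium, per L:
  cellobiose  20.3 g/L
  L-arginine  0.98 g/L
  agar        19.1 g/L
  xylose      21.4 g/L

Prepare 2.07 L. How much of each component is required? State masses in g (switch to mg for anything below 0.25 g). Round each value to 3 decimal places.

Working volume: 2.07 L.
cellobiose: 20.3 g/L × 2.07 L = 42.021 g
L-arginine: 0.98 g/L × 2.07 L = 2.029 g
agar: 19.1 g/L × 2.07 L = 39.537 g
xylose: 21.4 g/L × 2.07 L = 44.298 g

cellobiose 42.021 g; L-arginine 2.029 g; agar 39.537 g; xylose 44.298 g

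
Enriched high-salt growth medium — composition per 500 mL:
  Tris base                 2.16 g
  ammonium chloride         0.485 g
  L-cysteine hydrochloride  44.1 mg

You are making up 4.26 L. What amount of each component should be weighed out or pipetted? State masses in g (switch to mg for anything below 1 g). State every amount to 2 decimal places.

Tris base 18.40 g; ammonium chloride 4.13 g; L-cysteine hydrochloride 375.73 mg

Ratio of target to recipe volume: 4260 / 500 = 8.52.
Tris base: 2.16 g × (4260 mL / 500 mL) = 18.40 g
ammonium chloride: 0.485 g × (4260 mL / 500 mL) = 4.13 g
L-cysteine hydrochloride: 44.1 mg × (4260 mL / 500 mL) = 375.73 mg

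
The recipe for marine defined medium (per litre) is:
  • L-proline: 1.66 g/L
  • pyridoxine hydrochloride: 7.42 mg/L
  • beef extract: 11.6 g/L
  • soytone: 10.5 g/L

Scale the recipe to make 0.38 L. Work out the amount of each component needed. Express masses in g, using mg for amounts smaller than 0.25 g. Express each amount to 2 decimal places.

L-proline 0.63 g; pyridoxine hydrochloride 2.82 mg; beef extract 4.41 g; soytone 3.99 g

Working volume: 0.38 L.
L-proline: 1.66 g/L × 0.38 L = 0.63 g
pyridoxine hydrochloride: 7.42 mg/L × 0.38 L = 2.82 mg
beef extract: 11.6 g/L × 0.38 L = 4.41 g
soytone: 10.5 g/L × 0.38 L = 3.99 g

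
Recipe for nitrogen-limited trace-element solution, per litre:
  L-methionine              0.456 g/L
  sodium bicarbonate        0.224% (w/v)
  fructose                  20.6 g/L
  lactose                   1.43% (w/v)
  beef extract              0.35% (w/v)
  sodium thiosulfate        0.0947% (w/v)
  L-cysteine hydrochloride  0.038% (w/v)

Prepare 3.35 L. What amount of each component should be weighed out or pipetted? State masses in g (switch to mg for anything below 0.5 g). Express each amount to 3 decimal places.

L-methionine 1.528 g; sodium bicarbonate 7.504 g; fructose 69.010 g; lactose 47.905 g; beef extract 11.725 g; sodium thiosulfate 3.172 g; L-cysteine hydrochloride 1.273 g

Working volume: 3.35 L.
L-methionine: 0.456 g/L × 3.35 L = 1.528 g
sodium bicarbonate: 0.224 g per 100 mL × 3350 mL ÷ 100 = 7.504 g
fructose: 20.6 g/L × 3.35 L = 69.010 g
lactose: 1.43 g per 100 mL × 3350 mL ÷ 100 = 47.905 g
beef extract: 0.35% w/v = 3.5 g/L → 3.5 × 3.35 L = 11.725 g
sodium thiosulfate: 0.0947 g per 100 mL × 3350 mL ÷ 100 = 3.172 g
L-cysteine hydrochloride: 0.038 g per 100 mL × 3350 mL ÷ 100 = 1.273 g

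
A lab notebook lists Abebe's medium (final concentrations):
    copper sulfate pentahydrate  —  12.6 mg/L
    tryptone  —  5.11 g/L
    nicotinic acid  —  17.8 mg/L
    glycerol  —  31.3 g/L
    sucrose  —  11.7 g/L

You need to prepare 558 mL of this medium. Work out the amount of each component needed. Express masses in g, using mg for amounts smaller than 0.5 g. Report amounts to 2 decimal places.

Target volume = 558 mL = 0.558 L.
copper sulfate pentahydrate: 12.6 mg/L × 0.558 L = 7.03 mg
tryptone: 5.11 g/L × 0.558 L = 2.85 g
nicotinic acid: 17.8 mg/L × 0.558 L = 9.93 mg
glycerol: 31.3 g/L × 0.558 L = 17.47 g
sucrose: 11.7 g/L × 0.558 L = 6.53 g

copper sulfate pentahydrate 7.03 mg; tryptone 2.85 g; nicotinic acid 9.93 mg; glycerol 17.47 g; sucrose 6.53 g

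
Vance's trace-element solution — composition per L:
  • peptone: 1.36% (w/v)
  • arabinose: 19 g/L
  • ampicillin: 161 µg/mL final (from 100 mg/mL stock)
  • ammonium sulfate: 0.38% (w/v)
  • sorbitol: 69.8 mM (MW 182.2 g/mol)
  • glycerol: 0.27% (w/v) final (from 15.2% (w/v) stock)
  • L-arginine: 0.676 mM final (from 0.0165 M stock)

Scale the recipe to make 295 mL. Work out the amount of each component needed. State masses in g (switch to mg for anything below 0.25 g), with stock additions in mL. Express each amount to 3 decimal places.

Working volume: 295 mL = 0.295 L.
peptone: 1.36 g per 100 mL × 295 mL ÷ 100 = 4.012 g
arabinose: 19 g/L × 0.295 L = 5.605 g
ampicillin: V = C2·V2/C1 = 161 µg/mL × 295 mL ÷ 100000 µg/mL = 0.475 mL
ammonium sulfate: 0.38% w/v = 3.8 g/L → 3.8 × 0.295 L = 1.121 g
sorbitol: 69.8 mmol/L × 182.2 g/mol × 0.295 L ÷ 1000 = 3.752 g
glycerol: V = C2·V2/C1 = 0.27% ÷ 15.2% × 295 mL = 5.240 mL
L-arginine: V = C2·V2/C1 = 0.676 mM × 295 mL ÷ 16.5 mM = 12.086 mL

peptone 4.012 g; arabinose 5.605 g; ampicillin 0.475 mL; ammonium sulfate 1.121 g; sorbitol 3.752 g; glycerol 5.240 mL; L-arginine 12.086 mL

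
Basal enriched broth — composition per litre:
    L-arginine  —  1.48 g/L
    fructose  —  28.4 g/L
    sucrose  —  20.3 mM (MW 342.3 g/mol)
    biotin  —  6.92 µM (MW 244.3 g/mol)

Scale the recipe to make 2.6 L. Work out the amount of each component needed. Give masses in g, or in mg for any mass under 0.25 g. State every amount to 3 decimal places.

L-arginine 3.848 g; fructose 73.840 g; sucrose 18.067 g; biotin 4.395 mg

Scale factor relative to 1 L: 2.6.
L-arginine: 1.48 g/L × 2.6 L = 3.848 g
fructose: 28.4 g/L × 2.6 L = 73.840 g
sucrose: 20.3 mmol/L × 342.3 g/mol × 2.6 L ÷ 1000 = 18.067 g
biotin: 6.92 µmol/L × 244.3 g/mol × 2.6 L ÷ 1000 = 4.395 mg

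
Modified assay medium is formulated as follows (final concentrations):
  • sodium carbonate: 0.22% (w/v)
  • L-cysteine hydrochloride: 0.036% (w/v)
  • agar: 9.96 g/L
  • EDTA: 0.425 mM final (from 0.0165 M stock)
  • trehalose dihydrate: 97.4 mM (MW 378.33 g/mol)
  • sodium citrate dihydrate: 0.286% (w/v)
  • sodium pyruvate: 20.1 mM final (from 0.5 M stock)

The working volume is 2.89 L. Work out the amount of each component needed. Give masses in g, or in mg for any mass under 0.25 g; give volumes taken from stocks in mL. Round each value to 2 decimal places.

sodium carbonate 6.36 g; L-cysteine hydrochloride 1.04 g; agar 28.78 g; EDTA 74.44 mL; trehalose dihydrate 106.49 g; sodium citrate dihydrate 8.27 g; sodium pyruvate 116.18 mL

Scale factor relative to 1 L: 2.89.
sodium carbonate: 0.22 g per 100 mL × 2890 mL ÷ 100 = 6.36 g
L-cysteine hydrochloride: 0.036 g per 100 mL × 2890 mL ÷ 100 = 1.04 g
agar: 9.96 g/L × 2.89 L = 28.78 g
EDTA: dilute stock: 0.425 mM × 2890 mL ÷ 16.5 mM = 74.44 mL
trehalose dihydrate: 97.4 mmol/L × 378.33 g/mol × 2.89 L ÷ 1000 = 106.49 g
sodium citrate dihydrate: 0.286% w/v = 2.86 g/L → 2.86 × 2.89 L = 8.27 g
sodium pyruvate: V = C2·V2/C1 = 20.1 mM × 2890 mL ÷ 500 mM = 116.18 mL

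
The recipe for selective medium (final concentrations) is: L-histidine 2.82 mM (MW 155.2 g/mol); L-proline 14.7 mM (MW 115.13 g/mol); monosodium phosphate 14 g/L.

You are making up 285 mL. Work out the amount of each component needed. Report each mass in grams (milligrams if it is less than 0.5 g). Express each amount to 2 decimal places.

Working volume: 285 mL = 0.285 L.
L-histidine: 2.82 mmol/L × 155.2 mg/mmol × 0.285 L = 124.73 mg
L-proline: 14.7 mmol/L × 115.13 mg/mmol × 0.285 L = 482.34 mg
monosodium phosphate: 14 g/L × 0.285 L = 3.99 g

L-histidine 124.73 mg; L-proline 482.34 mg; monosodium phosphate 3.99 g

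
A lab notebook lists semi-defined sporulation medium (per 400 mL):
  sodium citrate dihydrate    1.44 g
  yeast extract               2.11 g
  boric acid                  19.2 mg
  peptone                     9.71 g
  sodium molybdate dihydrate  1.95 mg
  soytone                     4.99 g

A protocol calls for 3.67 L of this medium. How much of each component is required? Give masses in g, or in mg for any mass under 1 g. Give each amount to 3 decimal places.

sodium citrate dihydrate 13.212 g; yeast extract 19.359 g; boric acid 176.160 mg; peptone 89.089 g; sodium molybdate dihydrate 17.891 mg; soytone 45.783 g

Scale factor = 3670 mL / 400 mL = 9.175.
sodium citrate dihydrate: 1.44 g × (3670 mL / 400 mL) = 13.212 g
yeast extract: 2.11 g × (3670 mL / 400 mL) = 19.359 g
boric acid: 19.2 mg × (3670 mL / 400 mL) = 176.160 mg
peptone: 9.71 g × (3670 mL / 400 mL) = 89.089 g
sodium molybdate dihydrate: 1.95 mg × (3670 mL / 400 mL) = 17.891 mg
soytone: 4.99 g × (3670 mL / 400 mL) = 45.783 g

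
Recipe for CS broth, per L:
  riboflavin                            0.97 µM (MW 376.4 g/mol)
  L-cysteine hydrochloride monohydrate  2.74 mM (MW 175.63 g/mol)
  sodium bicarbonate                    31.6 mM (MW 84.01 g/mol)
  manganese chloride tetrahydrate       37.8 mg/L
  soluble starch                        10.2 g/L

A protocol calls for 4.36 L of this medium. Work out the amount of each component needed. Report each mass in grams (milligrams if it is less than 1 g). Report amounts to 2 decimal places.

riboflavin 1.59 mg; L-cysteine hydrochloride monohydrate 2.10 g; sodium bicarbonate 11.57 g; manganese chloride tetrahydrate 164.81 mg; soluble starch 44.47 g

Scale factor relative to 1 L: 4.36.
riboflavin: 0.97 µmol/L × 376.4 g/mol × 4.36 L ÷ 1000 = 1.59 mg
L-cysteine hydrochloride monohydrate: 2.74 mmol/L × 175.63 g/mol × 4.36 L ÷ 1000 = 2.10 g
sodium bicarbonate: 31.6 mmol/L × 84.01 g/mol × 4.36 L ÷ 1000 = 11.57 g
manganese chloride tetrahydrate: 37.8 mg/L × 4.36 L = 164.81 mg
soluble starch: 10.2 g/L × 4.36 L = 44.47 g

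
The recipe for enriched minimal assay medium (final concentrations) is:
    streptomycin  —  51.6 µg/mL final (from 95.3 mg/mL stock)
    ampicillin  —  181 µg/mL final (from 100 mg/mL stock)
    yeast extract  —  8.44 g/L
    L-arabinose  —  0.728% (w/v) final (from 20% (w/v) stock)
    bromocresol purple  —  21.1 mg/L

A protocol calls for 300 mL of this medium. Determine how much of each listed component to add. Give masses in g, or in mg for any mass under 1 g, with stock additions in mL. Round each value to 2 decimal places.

Working volume: 300 mL = 0.3 L.
streptomycin: C1V1 = C2V2 → 51.6 µg/mL × 300 mL ÷ 95300 µg/mL = 0.16 mL
ampicillin: dilute stock: 181 µg/mL × 300 mL ÷ 100000 µg/mL = 0.54 mL
yeast extract: 8.44 g/L × 0.3 L = 2.53 g
L-arabinose: C1V1 = C2V2 → 0.728% ÷ 20% × 300 mL = 10.92 mL
bromocresol purple: 21.1 mg/L × 0.3 L = 6.33 mg

streptomycin 0.16 mL; ampicillin 0.54 mL; yeast extract 2.53 g; L-arabinose 10.92 mL; bromocresol purple 6.33 mg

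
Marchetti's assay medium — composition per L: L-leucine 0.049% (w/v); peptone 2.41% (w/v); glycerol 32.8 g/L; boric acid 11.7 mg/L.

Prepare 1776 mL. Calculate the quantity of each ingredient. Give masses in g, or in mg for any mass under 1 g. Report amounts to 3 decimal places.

L-leucine 870.240 mg; peptone 42.802 g; glycerol 58.253 g; boric acid 20.779 mg

Scale factor relative to 1 L: 1.776.
L-leucine: 0.049 g per 100 mL × 1776 mL ÷ 100 = 0.87024 g = 870.240 mg
peptone: 2.41% w/v = 24.1 g/L → 24.1 × 1.776 L = 42.802 g
glycerol: 32.8 g/L × 1.776 L = 58.253 g
boric acid: 11.7 mg/L × 1.776 L = 20.779 mg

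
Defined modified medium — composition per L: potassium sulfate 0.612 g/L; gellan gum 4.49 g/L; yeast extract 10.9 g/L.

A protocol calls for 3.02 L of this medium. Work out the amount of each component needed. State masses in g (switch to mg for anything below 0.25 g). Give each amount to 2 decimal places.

Scale factor relative to 1 L: 3.02.
potassium sulfate: 0.612 g/L × 3.02 L = 1.85 g
gellan gum: 4.49 g/L × 3.02 L = 13.56 g
yeast extract: 10.9 g/L × 3.02 L = 32.92 g

potassium sulfate 1.85 g; gellan gum 13.56 g; yeast extract 32.92 g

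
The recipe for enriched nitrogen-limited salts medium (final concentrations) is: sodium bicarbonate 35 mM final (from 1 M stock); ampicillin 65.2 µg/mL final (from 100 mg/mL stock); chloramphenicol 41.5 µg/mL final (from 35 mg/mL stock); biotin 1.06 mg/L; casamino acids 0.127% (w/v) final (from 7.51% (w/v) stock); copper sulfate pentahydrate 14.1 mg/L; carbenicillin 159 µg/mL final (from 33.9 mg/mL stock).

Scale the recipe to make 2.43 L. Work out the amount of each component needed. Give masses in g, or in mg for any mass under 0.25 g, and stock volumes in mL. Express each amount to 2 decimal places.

sodium bicarbonate 85.05 mL; ampicillin 1.58 mL; chloramphenicol 2.88 mL; biotin 2.58 mg; casamino acids 41.09 mL; copper sulfate pentahydrate 34.26 mg; carbenicillin 11.40 mL

Scale factor relative to 1 L: 2.43.
sodium bicarbonate: V = C2·V2/C1 = 35 mM × 2430 mL ÷ 1000 mM = 85.05 mL
ampicillin: V = C2·V2/C1 = 65.2 µg/mL × 2430 mL ÷ 100000 µg/mL = 1.58 mL
chloramphenicol: dilute stock: 41.5 µg/mL × 2430 mL ÷ 35000 µg/mL = 2.88 mL
biotin: 1.06 mg/L × 2.43 L = 2.58 mg
casamino acids: C1V1 = C2V2 → 0.127% ÷ 7.51% × 2430 mL = 41.09 mL
copper sulfate pentahydrate: 14.1 mg/L × 2.43 L = 34.26 mg
carbenicillin: dilute stock: 159 µg/mL × 2430 mL ÷ 33900 µg/mL = 11.40 mL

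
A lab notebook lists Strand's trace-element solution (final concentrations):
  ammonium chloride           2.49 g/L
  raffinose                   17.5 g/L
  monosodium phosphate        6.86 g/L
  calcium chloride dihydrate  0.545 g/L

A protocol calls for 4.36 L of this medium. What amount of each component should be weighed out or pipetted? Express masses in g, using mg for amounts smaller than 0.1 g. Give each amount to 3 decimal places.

Scale factor relative to 1 L: 4.36.
ammonium chloride: 2.49 g/L × 4.36 L = 10.856 g
raffinose: 17.5 g/L × 4.36 L = 76.300 g
monosodium phosphate: 6.86 g/L × 4.36 L = 29.910 g
calcium chloride dihydrate: 0.545 g/L × 4.36 L = 2.376 g

ammonium chloride 10.856 g; raffinose 76.300 g; monosodium phosphate 29.910 g; calcium chloride dihydrate 2.376 g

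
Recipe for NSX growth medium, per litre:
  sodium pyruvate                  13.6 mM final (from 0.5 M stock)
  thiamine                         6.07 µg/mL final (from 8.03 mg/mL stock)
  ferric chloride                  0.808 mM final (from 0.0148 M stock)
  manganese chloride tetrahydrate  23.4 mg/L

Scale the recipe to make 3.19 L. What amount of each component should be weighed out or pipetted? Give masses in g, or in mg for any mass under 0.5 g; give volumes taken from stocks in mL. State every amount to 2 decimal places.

Working volume: 3.19 L.
sodium pyruvate: C1V1 = C2V2 → 13.6 mM × 3190 mL ÷ 500 mM = 86.77 mL
thiamine: V = C2·V2/C1 = 6.07 µg/mL × 3190 mL ÷ 8030 µg/mL = 2.41 mL
ferric chloride: dilute stock: 0.808 mM × 3190 mL ÷ 14.8 mM = 174.16 mL
manganese chloride tetrahydrate: 23.4 mg/L × 3.19 L = 74.65 mg

sodium pyruvate 86.77 mL; thiamine 2.41 mL; ferric chloride 174.16 mL; manganese chloride tetrahydrate 74.65 mg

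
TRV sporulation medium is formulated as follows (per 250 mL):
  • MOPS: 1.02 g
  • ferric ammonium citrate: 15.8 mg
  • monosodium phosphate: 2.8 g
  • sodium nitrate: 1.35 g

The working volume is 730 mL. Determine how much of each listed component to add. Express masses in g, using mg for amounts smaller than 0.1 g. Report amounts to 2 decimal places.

Ratio of target to recipe volume: 730 / 250 = 2.92.
MOPS: 1.02 g × (730 mL / 250 mL) = 2.98 g
ferric ammonium citrate: 15.8 mg × (730 mL / 250 mL) = 46.14 mg
monosodium phosphate: 2.8 g × (730 mL / 250 mL) = 8.18 g
sodium nitrate: 1.35 g × (730 mL / 250 mL) = 3.94 g

MOPS 2.98 g; ferric ammonium citrate 46.14 mg; monosodium phosphate 8.18 g; sodium nitrate 3.94 g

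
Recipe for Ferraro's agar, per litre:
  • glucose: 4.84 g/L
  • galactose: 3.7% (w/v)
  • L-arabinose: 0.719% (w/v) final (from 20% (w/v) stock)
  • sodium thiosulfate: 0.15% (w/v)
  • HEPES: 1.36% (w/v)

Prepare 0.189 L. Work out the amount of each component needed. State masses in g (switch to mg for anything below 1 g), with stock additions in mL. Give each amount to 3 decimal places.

glucose 914.760 mg; galactose 6.993 g; L-arabinose 6.795 mL; sodium thiosulfate 283.500 mg; HEPES 2.570 g

Working volume: 0.189 L.
glucose: 4.84 g/L × 0.189 L = 0.91476 g = 914.760 mg
galactose: 3.7% w/v = 37 g/L → 37 × 0.189 L = 6.993 g
L-arabinose: dilute stock: 0.719% ÷ 20% × 189 mL = 6.795 mL
sodium thiosulfate: 0.15 g per 100 mL × 189 mL ÷ 100 = 0.2835 g = 283.500 mg
HEPES: 1.36% w/v = 13.6 g/L → 13.6 × 0.189 L = 2.570 g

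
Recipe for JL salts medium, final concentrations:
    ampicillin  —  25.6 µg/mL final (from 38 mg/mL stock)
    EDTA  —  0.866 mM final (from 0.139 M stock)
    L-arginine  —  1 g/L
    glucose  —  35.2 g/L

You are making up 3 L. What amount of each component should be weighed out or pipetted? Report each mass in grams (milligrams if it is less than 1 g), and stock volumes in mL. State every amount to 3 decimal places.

ampicillin 2.021 mL; EDTA 18.691 mL; L-arginine 3.000 g; glucose 105.600 g

Scale factor relative to 1 L: 3.
ampicillin: C1V1 = C2V2 → 25.6 µg/mL × 3000 mL ÷ 38000 µg/mL = 2.021 mL
EDTA: C1V1 = C2V2 → 0.866 mM × 3000 mL ÷ 139 mM = 18.691 mL
L-arginine: 1 g/L × 3 L = 3.000 g
glucose: 35.2 g/L × 3 L = 105.600 g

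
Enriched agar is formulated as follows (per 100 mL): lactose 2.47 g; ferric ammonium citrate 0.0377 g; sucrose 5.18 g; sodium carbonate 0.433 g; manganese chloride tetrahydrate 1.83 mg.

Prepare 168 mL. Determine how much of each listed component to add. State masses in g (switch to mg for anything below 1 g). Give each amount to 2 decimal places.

Scale factor = 168 mL / 100 mL = 1.68.
lactose: 2.47 g × (168 mL / 100 mL) = 4.15 g
ferric ammonium citrate: 0.0377 g × (168 mL / 100 mL) = 0.063336 g = 63.34 mg
sucrose: 5.18 g × (168 mL / 100 mL) = 8.70 g
sodium carbonate: 0.433 g × (168 mL / 100 mL) = 0.72744 g = 727.44 mg
manganese chloride tetrahydrate: 1.83 mg × (168 mL / 100 mL) = 3.07 mg

lactose 4.15 g; ferric ammonium citrate 63.34 mg; sucrose 8.70 g; sodium carbonate 727.44 mg; manganese chloride tetrahydrate 3.07 mg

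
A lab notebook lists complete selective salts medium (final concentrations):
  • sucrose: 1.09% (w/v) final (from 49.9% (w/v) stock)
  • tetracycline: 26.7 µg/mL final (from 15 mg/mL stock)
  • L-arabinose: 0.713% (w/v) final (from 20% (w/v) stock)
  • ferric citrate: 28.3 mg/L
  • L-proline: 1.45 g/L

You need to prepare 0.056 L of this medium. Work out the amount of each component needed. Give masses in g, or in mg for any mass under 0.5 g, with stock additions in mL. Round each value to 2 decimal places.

sucrose 1.22 mL; tetracycline 0.10 mL; L-arabinose 2.00 mL; ferric citrate 1.58 mg; L-proline 81.20 mg

Working volume: 0.056 L.
sucrose: V = C2·V2/C1 = 1.09% ÷ 49.9% × 56 mL = 1.22 mL
tetracycline: C1V1 = C2V2 → 26.7 µg/mL × 56 mL ÷ 15000 µg/mL = 0.10 mL
L-arabinose: V = C2·V2/C1 = 0.713% ÷ 20% × 56 mL = 2.00 mL
ferric citrate: 28.3 mg/L × 0.056 L = 1.58 mg
L-proline: 1.45 g/L × 0.056 L = 0.0812 g = 81.20 mg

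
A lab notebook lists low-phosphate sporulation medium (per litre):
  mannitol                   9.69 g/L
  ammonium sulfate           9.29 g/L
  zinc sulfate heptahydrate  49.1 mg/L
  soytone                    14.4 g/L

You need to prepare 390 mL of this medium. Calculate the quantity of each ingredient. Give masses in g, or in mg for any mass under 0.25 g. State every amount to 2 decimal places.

mannitol 3.78 g; ammonium sulfate 3.62 g; zinc sulfate heptahydrate 19.15 mg; soytone 5.62 g

Working volume: 390 mL = 0.39 L.
mannitol: 9.69 g/L × 0.39 L = 3.78 g
ammonium sulfate: 9.29 g/L × 0.39 L = 3.62 g
zinc sulfate heptahydrate: 49.1 mg/L × 0.39 L = 19.15 mg
soytone: 14.4 g/L × 0.39 L = 5.62 g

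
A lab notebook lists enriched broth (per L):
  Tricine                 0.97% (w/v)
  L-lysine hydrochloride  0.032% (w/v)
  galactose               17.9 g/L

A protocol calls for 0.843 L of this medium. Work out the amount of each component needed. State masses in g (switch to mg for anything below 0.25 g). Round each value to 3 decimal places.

Tricine 8.177 g; L-lysine hydrochloride 0.270 g; galactose 15.090 g

Working volume: 0.843 L.
Tricine: 0.97% w/v = 9.7 g/L → 9.7 × 0.843 L = 8.177 g
L-lysine hydrochloride: 0.032% w/v = 0.32 g/L → 0.32 × 0.843 L = 0.270 g
galactose: 17.9 g/L × 0.843 L = 15.090 g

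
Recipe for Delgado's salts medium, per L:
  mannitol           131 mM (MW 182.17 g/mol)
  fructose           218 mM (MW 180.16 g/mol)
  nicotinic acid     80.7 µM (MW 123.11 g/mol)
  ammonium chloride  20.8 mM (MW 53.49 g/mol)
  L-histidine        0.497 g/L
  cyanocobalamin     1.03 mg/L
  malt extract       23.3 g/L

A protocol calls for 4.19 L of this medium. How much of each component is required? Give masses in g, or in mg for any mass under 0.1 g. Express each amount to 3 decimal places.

Scale factor relative to 1 L: 4.19.
mannitol: 131 mmol/L × 182.17 g/mol × 4.19 L ÷ 1000 = 99.991 g
fructose: 218 mmol/L × 180.16 g/mol × 4.19 L ÷ 1000 = 164.562 g
nicotinic acid: 80.7 µmol/L × 123.11 g/mol × 4.19 L ÷ 1000 = 41.628 mg
ammonium chloride: 20.8 mmol/L × 53.49 g/mol × 4.19 L ÷ 1000 = 4.662 g
L-histidine: 0.497 g/L × 4.19 L = 2.082 g
cyanocobalamin: 1.03 mg/L × 4.19 L = 4.316 mg
malt extract: 23.3 g/L × 4.19 L = 97.627 g

mannitol 99.991 g; fructose 164.562 g; nicotinic acid 41.628 mg; ammonium chloride 4.662 g; L-histidine 2.082 g; cyanocobalamin 4.316 mg; malt extract 97.627 g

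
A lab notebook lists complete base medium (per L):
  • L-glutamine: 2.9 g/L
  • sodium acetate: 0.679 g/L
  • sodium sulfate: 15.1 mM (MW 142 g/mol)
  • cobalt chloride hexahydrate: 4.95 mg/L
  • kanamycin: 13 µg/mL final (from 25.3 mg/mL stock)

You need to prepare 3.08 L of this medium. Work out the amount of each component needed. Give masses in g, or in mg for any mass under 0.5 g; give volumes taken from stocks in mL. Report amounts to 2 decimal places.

L-glutamine 8.93 g; sodium acetate 2.09 g; sodium sulfate 6.60 g; cobalt chloride hexahydrate 15.25 mg; kanamycin 1.58 mL

Scale factor relative to 1 L: 3.08.
L-glutamine: 2.9 g/L × 3.08 L = 8.93 g
sodium acetate: 0.679 g/L × 3.08 L = 2.09 g
sodium sulfate: 15.1 mmol/L × 142 g/mol × 3.08 L ÷ 1000 = 6.60 g
cobalt chloride hexahydrate: 4.95 mg/L × 3.08 L = 15.25 mg
kanamycin: C1V1 = C2V2 → 13 µg/mL × 3080 mL ÷ 25300 µg/mL = 1.58 mL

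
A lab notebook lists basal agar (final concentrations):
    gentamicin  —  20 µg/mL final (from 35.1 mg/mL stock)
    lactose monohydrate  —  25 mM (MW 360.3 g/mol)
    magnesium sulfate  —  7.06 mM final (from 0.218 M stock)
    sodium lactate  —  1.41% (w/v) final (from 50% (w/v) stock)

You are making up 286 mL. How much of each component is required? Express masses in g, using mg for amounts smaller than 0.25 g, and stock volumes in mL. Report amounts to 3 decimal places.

gentamicin 0.163 mL; lactose monohydrate 2.576 g; magnesium sulfate 9.262 mL; sodium lactate 8.065 mL

Target volume = 286 mL = 0.286 L.
gentamicin: V = C2·V2/C1 = 20 µg/mL × 286 mL ÷ 35100 µg/mL = 0.163 mL
lactose monohydrate: 25 mmol/L × 360.3 g/mol × 0.286 L ÷ 1000 = 2.576 g
magnesium sulfate: C1V1 = C2V2 → 7.06 mM × 286 mL ÷ 218 mM = 9.262 mL
sodium lactate: V = C2·V2/C1 = 1.41% ÷ 50% × 286 mL = 8.065 mL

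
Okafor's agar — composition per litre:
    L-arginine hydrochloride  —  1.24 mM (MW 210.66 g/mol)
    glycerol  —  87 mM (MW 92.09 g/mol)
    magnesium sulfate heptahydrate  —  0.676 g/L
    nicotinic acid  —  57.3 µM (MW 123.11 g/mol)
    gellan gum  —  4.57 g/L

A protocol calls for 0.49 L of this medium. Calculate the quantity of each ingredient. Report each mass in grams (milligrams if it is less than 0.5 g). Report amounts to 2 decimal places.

L-arginine hydrochloride 128.00 mg; glycerol 3.93 g; magnesium sulfate heptahydrate 331.24 mg; nicotinic acid 3.46 mg; gellan gum 2.24 g

Working volume: 0.49 L.
L-arginine hydrochloride: 1.24 mmol/L × 210.66 mg/mmol × 0.49 L = 128.00 mg
glycerol: 87 mmol/L × 92.09 g/mol × 0.49 L ÷ 1000 = 3.93 g
magnesium sulfate heptahydrate: 0.676 g/L × 0.49 L = 0.33124 g = 331.24 mg
nicotinic acid: 57.3 µmol/L × 123.11 g/mol × 0.49 L ÷ 1000 = 3.46 mg
gellan gum: 4.57 g/L × 0.49 L = 2.24 g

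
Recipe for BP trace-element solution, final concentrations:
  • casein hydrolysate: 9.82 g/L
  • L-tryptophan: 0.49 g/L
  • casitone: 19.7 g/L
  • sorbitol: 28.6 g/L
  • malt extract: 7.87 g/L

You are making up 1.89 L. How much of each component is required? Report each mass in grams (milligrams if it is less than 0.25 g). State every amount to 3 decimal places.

casein hydrolysate 18.560 g; L-tryptophan 0.926 g; casitone 37.233 g; sorbitol 54.054 g; malt extract 14.874 g

Working volume: 1.89 L.
casein hydrolysate: 9.82 g/L × 1.89 L = 18.560 g
L-tryptophan: 0.49 g/L × 1.89 L = 0.926 g
casitone: 19.7 g/L × 1.89 L = 37.233 g
sorbitol: 28.6 g/L × 1.89 L = 54.054 g
malt extract: 7.87 g/L × 1.89 L = 14.874 g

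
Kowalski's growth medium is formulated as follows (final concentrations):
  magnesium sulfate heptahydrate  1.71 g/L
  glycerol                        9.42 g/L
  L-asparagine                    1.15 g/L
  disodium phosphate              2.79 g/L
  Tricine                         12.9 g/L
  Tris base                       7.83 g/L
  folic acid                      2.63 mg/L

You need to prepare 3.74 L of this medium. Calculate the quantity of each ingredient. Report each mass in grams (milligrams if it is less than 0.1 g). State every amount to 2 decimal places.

magnesium sulfate heptahydrate 6.40 g; glycerol 35.23 g; L-asparagine 4.30 g; disodium phosphate 10.43 g; Tricine 48.25 g; Tris base 29.28 g; folic acid 9.84 mg

Working volume: 3.74 L.
magnesium sulfate heptahydrate: 1.71 g/L × 3.74 L = 6.40 g
glycerol: 9.42 g/L × 3.74 L = 35.23 g
L-asparagine: 1.15 g/L × 3.74 L = 4.30 g
disodium phosphate: 2.79 g/L × 3.74 L = 10.43 g
Tricine: 12.9 g/L × 3.74 L = 48.25 g
Tris base: 7.83 g/L × 3.74 L = 29.28 g
folic acid: 2.63 mg/L × 3.74 L = 9.84 mg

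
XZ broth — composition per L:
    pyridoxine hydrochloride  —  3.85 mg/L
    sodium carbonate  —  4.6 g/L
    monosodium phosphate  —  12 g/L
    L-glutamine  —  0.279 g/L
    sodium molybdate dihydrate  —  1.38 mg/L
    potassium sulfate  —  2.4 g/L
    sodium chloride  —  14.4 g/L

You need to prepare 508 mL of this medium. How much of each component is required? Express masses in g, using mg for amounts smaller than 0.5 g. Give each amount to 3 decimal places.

pyridoxine hydrochloride 1.956 mg; sodium carbonate 2.337 g; monosodium phosphate 6.096 g; L-glutamine 141.732 mg; sodium molybdate dihydrate 0.701 mg; potassium sulfate 1.219 g; sodium chloride 7.315 g

Target volume = 508 mL = 0.508 L.
pyridoxine hydrochloride: 3.85 mg/L × 0.508 L = 1.956 mg
sodium carbonate: 4.6 g/L × 0.508 L = 2.337 g
monosodium phosphate: 12 g/L × 0.508 L = 6.096 g
L-glutamine: 0.279 g/L × 0.508 L = 0.141732 g = 141.732 mg
sodium molybdate dihydrate: 1.38 mg/L × 0.508 L = 0.701 mg
potassium sulfate: 2.4 g/L × 0.508 L = 1.219 g
sodium chloride: 14.4 g/L × 0.508 L = 7.315 g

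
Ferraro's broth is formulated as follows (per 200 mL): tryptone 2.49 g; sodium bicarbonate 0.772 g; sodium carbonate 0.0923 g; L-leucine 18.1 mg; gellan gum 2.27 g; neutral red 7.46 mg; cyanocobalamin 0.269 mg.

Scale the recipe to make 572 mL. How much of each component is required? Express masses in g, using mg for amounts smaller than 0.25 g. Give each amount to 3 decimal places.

Ratio of target to recipe volume: 572 / 200 = 2.86.
tryptone: 2.49 g × (572 mL / 200 mL) = 7.121 g
sodium bicarbonate: 0.772 g × (572 mL / 200 mL) = 2.208 g
sodium carbonate: 0.0923 g × (572 mL / 200 mL) = 0.264 g
L-leucine: 18.1 mg × (572 mL / 200 mL) = 51.766 mg
gellan gum: 2.27 g × (572 mL / 200 mL) = 6.492 g
neutral red: 7.46 mg × (572 mL / 200 mL) = 21.336 mg
cyanocobalamin: 0.269 mg × (572 mL / 200 mL) = 0.769 mg

tryptone 7.121 g; sodium bicarbonate 2.208 g; sodium carbonate 0.264 g; L-leucine 51.766 mg; gellan gum 6.492 g; neutral red 21.336 mg; cyanocobalamin 0.769 mg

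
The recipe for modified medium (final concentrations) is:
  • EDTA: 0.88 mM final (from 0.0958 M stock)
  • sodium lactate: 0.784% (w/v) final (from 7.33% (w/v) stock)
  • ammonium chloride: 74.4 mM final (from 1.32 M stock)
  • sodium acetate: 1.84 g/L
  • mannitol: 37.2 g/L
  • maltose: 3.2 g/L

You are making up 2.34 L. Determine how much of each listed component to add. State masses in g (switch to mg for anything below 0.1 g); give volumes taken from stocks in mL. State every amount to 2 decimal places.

Working volume: 2.34 L.
EDTA: C1V1 = C2V2 → 0.88 mM × 2340 mL ÷ 95.8 mM = 21.49 mL
sodium lactate: V = C2·V2/C1 = 0.784% ÷ 7.33% × 2340 mL = 250.28 mL
ammonium chloride: dilute stock: 74.4 mM × 2340 mL ÷ 1320 mM = 131.89 mL
sodium acetate: 1.84 g/L × 2.34 L = 4.31 g
mannitol: 37.2 g/L × 2.34 L = 87.05 g
maltose: 3.2 g/L × 2.34 L = 7.49 g

EDTA 21.49 mL; sodium lactate 250.28 mL; ammonium chloride 131.89 mL; sodium acetate 4.31 g; mannitol 87.05 g; maltose 7.49 g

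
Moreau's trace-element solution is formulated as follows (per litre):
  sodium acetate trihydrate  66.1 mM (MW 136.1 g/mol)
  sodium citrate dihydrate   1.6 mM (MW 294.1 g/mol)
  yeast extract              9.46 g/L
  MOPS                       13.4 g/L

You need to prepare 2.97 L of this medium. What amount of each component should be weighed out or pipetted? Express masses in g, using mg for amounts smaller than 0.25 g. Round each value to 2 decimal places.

Scale factor relative to 1 L: 2.97.
sodium acetate trihydrate: 66.1 mmol/L × 136.1 g/mol × 2.97 L ÷ 1000 = 26.72 g
sodium citrate dihydrate: 1.6 mmol/L × 294.1 g/mol × 2.97 L ÷ 1000 = 1.40 g
yeast extract: 9.46 g/L × 2.97 L = 28.10 g
MOPS: 13.4 g/L × 2.97 L = 39.80 g

sodium acetate trihydrate 26.72 g; sodium citrate dihydrate 1.40 g; yeast extract 28.10 g; MOPS 39.80 g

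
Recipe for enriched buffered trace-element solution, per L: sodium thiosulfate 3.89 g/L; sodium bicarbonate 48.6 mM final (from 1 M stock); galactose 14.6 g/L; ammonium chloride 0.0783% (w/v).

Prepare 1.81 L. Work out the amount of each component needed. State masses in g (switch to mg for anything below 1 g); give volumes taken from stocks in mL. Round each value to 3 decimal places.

sodium thiosulfate 7.041 g; sodium bicarbonate 87.966 mL; galactose 26.426 g; ammonium chloride 1.417 g

Scale factor relative to 1 L: 1.81.
sodium thiosulfate: 3.89 g/L × 1.81 L = 7.041 g
sodium bicarbonate: V = C2·V2/C1 = 48.6 mM × 1810 mL ÷ 1000 mM = 87.966 mL
galactose: 14.6 g/L × 1.81 L = 26.426 g
ammonium chloride: 0.0783 g per 100 mL × 1810 mL ÷ 100 = 1.417 g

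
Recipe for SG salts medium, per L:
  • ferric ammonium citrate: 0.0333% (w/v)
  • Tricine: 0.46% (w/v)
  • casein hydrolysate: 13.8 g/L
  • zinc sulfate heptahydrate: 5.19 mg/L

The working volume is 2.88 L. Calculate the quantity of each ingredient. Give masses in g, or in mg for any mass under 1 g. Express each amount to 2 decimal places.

ferric ammonium citrate 959.04 mg; Tricine 13.25 g; casein hydrolysate 39.74 g; zinc sulfate heptahydrate 14.95 mg

Working volume: 2.88 L.
ferric ammonium citrate: 0.0333 g per 100 mL × 2880 mL ÷ 100 = 0.95904 g = 959.04 mg
Tricine: 0.46 g per 100 mL × 2880 mL ÷ 100 = 13.25 g
casein hydrolysate: 13.8 g/L × 2.88 L = 39.74 g
zinc sulfate heptahydrate: 5.19 mg/L × 2.88 L = 14.95 mg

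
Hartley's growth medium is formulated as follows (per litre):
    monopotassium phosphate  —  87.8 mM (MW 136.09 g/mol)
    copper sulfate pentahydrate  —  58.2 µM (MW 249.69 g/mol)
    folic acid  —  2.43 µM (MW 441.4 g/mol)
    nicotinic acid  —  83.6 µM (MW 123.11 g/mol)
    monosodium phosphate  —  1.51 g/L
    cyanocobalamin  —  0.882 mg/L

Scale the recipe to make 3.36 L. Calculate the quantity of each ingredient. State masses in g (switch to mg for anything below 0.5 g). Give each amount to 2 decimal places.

monopotassium phosphate 40.15 g; copper sulfate pentahydrate 48.83 mg; folic acid 3.60 mg; nicotinic acid 34.58 mg; monosodium phosphate 5.07 g; cyanocobalamin 2.96 mg

Scale factor relative to 1 L: 3.36.
monopotassium phosphate: 87.8 mmol/L × 136.09 g/mol × 3.36 L ÷ 1000 = 40.15 g
copper sulfate pentahydrate: 58.2 µmol/L × 249.69 g/mol × 3.36 L ÷ 1000 = 48.83 mg
folic acid: 2.43 µmol/L × 441.4 g/mol × 3.36 L ÷ 1000 = 3.60 mg
nicotinic acid: 83.6 µmol/L × 123.11 g/mol × 3.36 L ÷ 1000 = 34.58 mg
monosodium phosphate: 1.51 g/L × 3.36 L = 5.07 g
cyanocobalamin: 0.882 mg/L × 3.36 L = 2.96 mg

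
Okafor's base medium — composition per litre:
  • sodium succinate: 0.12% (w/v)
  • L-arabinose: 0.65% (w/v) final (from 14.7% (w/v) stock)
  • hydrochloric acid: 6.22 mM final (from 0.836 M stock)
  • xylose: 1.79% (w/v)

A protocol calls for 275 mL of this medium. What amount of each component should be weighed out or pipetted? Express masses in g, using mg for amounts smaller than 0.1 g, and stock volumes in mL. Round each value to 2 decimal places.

sodium succinate 0.33 g; L-arabinose 12.16 mL; hydrochloric acid 2.05 mL; xylose 4.92 g

Working volume: 275 mL = 0.275 L.
sodium succinate: 0.12 g per 100 mL × 275 mL ÷ 100 = 0.33 g
L-arabinose: V = C2·V2/C1 = 0.65% ÷ 14.7% × 275 mL = 12.16 mL
hydrochloric acid: C1V1 = C2V2 → 6.22 mM × 275 mL ÷ 836 mM = 2.05 mL
xylose: 1.79 g per 100 mL × 275 mL ÷ 100 = 4.92 g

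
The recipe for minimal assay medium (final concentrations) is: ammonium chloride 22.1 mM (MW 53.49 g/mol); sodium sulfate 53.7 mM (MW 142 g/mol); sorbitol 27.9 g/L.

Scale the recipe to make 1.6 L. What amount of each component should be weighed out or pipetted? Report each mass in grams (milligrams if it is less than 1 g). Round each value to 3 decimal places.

Working volume: 1.6 L.
ammonium chloride: 22.1 mmol/L × 53.49 g/mol × 1.6 L ÷ 1000 = 1.891 g
sodium sulfate: 53.7 mmol/L × 142 g/mol × 1.6 L ÷ 1000 = 12.201 g
sorbitol: 27.9 g/L × 1.6 L = 44.640 g

ammonium chloride 1.891 g; sodium sulfate 12.201 g; sorbitol 44.640 g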